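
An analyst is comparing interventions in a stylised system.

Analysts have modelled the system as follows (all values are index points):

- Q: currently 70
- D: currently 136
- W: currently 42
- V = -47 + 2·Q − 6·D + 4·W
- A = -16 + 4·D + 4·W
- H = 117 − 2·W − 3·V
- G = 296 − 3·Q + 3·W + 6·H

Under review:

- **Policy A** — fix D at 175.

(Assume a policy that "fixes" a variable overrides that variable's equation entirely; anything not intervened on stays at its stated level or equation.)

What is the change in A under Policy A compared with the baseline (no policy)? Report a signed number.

156

Baseline:
  D = 136
  W = 42
  A = -16 + 4·136 + 4·42 = 696
Policy A (D := 175):
  D = 175
  W = 42
  A = -16 + 4·175 + 4·42 = 852
Change in A: 852 − 696 = 156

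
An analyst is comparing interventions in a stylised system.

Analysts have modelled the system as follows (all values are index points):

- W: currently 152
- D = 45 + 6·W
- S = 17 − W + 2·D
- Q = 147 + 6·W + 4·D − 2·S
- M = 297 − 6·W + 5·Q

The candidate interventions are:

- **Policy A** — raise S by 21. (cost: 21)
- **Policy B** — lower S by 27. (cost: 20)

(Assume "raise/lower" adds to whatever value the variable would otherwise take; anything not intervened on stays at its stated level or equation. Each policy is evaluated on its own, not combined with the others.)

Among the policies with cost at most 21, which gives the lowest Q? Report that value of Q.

Policy A (S + 21):
  W = 152
  D = 45 + 6·152 = 957
  S = 17 − 152 + 2·957 (+21 from intervention) = 1800
  Q = 147 + 6·152 + 4·957 − 2·1800 = 1287
Policy B (S − 27):
  W = 152
  D = 45 + 6·152 = 957
  S = 17 − 152 + 2·957 (−27 from intervention) = 1752
  Q = 147 + 6·152 + 4·957 − 2·1752 = 1383
Comparing — Policy A: Q=1287, Policy B: Q=1383. Lowest is 1287 (Policy A).

1287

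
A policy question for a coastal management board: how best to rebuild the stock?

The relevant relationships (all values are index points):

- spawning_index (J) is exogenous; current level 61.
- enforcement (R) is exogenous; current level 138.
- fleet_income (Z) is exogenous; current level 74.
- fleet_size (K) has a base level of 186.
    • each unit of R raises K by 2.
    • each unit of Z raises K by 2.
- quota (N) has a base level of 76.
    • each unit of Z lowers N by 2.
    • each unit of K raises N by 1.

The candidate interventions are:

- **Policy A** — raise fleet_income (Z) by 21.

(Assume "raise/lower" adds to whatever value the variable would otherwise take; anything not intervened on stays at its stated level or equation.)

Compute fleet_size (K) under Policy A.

652

Policy A (Z + 21):
  R = 138
  Z = 74 + 21 = 95
  K = 186 + 2·138 + 2·95 = 652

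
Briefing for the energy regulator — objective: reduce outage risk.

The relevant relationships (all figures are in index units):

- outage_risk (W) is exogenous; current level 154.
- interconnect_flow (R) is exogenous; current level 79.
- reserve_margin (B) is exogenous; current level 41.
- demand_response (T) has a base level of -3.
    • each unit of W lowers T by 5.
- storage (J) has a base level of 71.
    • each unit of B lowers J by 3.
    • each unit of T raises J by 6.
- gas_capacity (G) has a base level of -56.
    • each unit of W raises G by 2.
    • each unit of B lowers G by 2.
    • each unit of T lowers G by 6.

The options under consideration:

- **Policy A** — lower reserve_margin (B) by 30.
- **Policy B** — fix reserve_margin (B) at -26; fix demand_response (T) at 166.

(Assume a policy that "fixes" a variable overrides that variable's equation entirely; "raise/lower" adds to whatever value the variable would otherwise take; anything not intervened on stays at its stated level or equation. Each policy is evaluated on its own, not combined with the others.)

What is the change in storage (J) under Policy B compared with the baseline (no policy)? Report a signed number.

Baseline:
  W = 154
  B = 41
  T = -3 − 5·154 = -773
  J = 71 − 3·41 + 6·(-773) = -4690
Policy B (B := -26, T := 166):
  W = 154
  B = -26
  T = 166
  J = 71 − 3·(-26) + 6·166 = 1145
Change in J: 1145 − (-4690) = 5835

5835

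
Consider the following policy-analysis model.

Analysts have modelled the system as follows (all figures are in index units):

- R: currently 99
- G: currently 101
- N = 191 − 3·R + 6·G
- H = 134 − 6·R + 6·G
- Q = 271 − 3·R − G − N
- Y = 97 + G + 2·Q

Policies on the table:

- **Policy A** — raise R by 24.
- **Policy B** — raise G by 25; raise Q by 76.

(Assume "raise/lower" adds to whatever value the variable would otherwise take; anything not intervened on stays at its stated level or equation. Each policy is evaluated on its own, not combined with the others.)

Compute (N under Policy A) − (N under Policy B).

Policy A (R + 24):
  R = 99 + 24 = 123
  G = 101
  N = 191 − 3·123 + 6·101 = 428
Policy B (G + 25, Q + 76):
  R = 99
  G = 101 + 25 = 126
  N = 191 − 3·99 + 6·126 = 650
N: 428 − 650 = -222

-222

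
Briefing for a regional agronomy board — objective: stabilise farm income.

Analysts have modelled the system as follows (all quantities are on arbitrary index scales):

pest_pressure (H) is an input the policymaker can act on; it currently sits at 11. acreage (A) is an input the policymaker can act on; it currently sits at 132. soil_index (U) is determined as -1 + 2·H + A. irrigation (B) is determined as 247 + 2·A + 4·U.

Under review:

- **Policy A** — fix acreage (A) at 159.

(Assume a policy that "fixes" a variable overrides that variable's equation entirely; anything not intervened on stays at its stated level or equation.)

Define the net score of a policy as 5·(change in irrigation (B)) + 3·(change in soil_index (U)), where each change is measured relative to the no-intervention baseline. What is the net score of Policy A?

891

Baseline:
  H = 11
  A = 132
  U = -1 + 2·11 + 132 = 153
  B = 247 + 2·132 + 4·153 = 1123
Policy A (A := 159):
  H = 11
  A = 159
  U = -1 + 2·11 + 159 = 180
  B = 247 + 2·159 + 4·180 = 1285
ΔB = 1285 − 1123 = 162; ΔU = 180 − 153 = 27
Score = 5·162 + 3·27 = 891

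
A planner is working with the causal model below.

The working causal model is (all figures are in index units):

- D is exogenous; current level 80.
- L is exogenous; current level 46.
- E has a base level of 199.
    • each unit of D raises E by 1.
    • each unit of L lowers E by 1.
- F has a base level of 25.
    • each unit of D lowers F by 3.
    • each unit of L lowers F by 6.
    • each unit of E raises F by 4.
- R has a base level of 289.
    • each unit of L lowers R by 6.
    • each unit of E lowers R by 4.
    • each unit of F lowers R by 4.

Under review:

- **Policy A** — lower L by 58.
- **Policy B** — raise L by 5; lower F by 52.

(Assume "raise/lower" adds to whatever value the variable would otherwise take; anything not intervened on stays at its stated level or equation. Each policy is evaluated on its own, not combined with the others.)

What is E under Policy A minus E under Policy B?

63

Policy A (L − 58):
  D = 80
  L = 46 − 58 = -12
  E = 199 + 80 − (-12) = 291
Policy B (L + 5, F − 52):
  D = 80
  L = 46 + 5 = 51
  E = 199 + 80 − 51 = 228
E: 291 − 228 = 63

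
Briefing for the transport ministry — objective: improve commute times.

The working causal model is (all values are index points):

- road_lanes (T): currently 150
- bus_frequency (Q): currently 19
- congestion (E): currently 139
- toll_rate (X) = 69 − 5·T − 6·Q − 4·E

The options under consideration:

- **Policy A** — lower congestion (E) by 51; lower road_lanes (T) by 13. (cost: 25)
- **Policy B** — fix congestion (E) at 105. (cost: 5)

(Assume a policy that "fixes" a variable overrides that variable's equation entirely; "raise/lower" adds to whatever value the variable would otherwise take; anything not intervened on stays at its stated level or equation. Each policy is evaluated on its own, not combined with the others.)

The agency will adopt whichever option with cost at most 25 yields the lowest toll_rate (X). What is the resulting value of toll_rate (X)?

Policy A (E − 51, T − 13):
  T = 150 − 13 = 137
  Q = 19
  E = 139 − 51 = 88
  X = 69 − 5·137 − 6·19 − 4·88 = -1082
Policy B (E := 105):
  T = 150
  Q = 19
  E = 105
  X = 69 − 5·150 − 6·19 − 4·105 = -1215
Comparing — Policy A: X=-1082, Policy B: X=-1215. Lowest is -1215 (Policy B).

-1215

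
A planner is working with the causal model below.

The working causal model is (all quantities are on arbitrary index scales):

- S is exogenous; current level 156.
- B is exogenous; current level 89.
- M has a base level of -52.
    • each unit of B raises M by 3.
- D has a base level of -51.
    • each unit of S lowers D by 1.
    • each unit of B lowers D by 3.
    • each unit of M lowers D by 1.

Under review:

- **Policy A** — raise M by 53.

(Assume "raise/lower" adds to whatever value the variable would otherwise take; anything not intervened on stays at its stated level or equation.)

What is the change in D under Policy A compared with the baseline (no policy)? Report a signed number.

-53

Baseline:
  S = 156
  B = 89
  M = -52 + 3·89 = 215
  D = -51 − 156 − 3·89 − 215 = -689
Policy A (M + 53):
  S = 156
  B = 89
  M = -52 + 3·89 (+53 from intervention) = 268
  D = -51 − 156 − 3·89 − 268 = -742
Change in D: -742 − (-689) = -53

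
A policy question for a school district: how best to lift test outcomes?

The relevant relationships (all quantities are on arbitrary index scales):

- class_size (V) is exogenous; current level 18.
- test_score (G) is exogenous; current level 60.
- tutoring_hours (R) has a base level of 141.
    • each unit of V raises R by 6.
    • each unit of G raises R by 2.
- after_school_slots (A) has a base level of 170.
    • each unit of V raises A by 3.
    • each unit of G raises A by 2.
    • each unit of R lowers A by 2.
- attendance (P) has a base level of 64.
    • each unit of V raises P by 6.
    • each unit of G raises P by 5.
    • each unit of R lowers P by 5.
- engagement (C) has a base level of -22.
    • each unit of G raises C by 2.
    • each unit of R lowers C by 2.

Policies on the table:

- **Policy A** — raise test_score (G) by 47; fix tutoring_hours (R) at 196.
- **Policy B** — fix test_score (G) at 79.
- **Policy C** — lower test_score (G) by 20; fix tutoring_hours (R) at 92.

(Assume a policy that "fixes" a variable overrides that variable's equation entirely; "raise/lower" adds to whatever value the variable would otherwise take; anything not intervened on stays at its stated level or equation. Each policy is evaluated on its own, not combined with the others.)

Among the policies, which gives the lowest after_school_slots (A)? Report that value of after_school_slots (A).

Policy A (G + 47, R := 196):
  V = 18
  G = 60 + 47 = 107
  R = 196
  A = 170 + 3·18 + 2·107 − 2·196 = 46
Policy B (G := 79):
  V = 18
  G = 79
  R = 141 + 6·18 + 2·79 = 407
  A = 170 + 3·18 + 2·79 − 2·407 = -432
Policy C (G − 20, R := 92):
  V = 18
  G = 60 − 20 = 40
  R = 92
  A = 170 + 3·18 + 2·40 − 2·92 = 120
Comparing — Policy A: A=46, Policy B: A=-432, Policy C: A=120. Lowest is -432 (Policy B).

-432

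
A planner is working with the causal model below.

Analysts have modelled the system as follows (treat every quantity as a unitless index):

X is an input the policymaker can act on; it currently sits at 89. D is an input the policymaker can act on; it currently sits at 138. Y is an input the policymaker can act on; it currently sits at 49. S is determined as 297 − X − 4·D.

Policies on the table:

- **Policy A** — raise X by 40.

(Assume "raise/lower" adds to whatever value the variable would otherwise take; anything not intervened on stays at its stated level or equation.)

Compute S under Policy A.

Policy A (X + 40):
  X = 89 + 40 = 129
  D = 138
  S = 297 − 129 − 4·138 = -384

-384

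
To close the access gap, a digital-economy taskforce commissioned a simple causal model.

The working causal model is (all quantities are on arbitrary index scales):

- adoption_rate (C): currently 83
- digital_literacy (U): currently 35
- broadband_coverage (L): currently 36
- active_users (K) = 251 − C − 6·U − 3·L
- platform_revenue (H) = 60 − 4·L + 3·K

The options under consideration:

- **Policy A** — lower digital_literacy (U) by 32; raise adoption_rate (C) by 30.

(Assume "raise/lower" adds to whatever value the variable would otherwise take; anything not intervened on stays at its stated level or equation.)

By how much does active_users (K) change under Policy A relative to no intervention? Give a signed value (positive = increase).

162

Baseline:
  C = 83
  U = 35
  L = 36
  K = 251 − 83 − 6·35 − 3·36 = -150
Policy A (U − 32, C + 30):
  C = 83 + 30 = 113
  U = 35 − 32 = 3
  L = 36
  K = 251 − 113 − 6·3 − 3·36 = 12
Change in K: 12 − (-150) = 162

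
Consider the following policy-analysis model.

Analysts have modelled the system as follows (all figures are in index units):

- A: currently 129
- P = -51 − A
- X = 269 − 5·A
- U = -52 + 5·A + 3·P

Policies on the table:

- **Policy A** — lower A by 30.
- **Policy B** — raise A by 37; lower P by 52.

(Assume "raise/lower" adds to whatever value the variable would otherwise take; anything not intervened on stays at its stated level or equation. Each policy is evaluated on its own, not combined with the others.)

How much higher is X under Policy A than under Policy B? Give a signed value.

335

Policy A (A − 30):
  A = 129 − 30 = 99
  X = 269 − 5·99 = -226
Policy B (A + 37, P − 52):
  A = 129 + 37 = 166
  X = 269 − 5·166 = -561
X: -226 − (-561) = 335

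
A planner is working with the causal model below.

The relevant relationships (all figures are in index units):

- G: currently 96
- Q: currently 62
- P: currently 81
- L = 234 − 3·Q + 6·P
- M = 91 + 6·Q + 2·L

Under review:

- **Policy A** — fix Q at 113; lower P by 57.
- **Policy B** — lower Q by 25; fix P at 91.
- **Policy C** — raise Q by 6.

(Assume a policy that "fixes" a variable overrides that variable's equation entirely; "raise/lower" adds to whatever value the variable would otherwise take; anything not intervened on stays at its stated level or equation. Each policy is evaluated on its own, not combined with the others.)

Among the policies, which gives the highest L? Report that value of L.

669

Policy A (Q := 113, P − 57):
  Q = 113
  P = 81 − 57 = 24
  L = 234 − 3·113 + 6·24 = 39
Policy B (Q − 25, P := 91):
  Q = 62 − 25 = 37
  P = 91
  L = 234 − 3·37 + 6·91 = 669
Policy C (Q + 6):
  Q = 62 + 6 = 68
  P = 81
  L = 234 − 3·68 + 6·81 = 516
Comparing — Policy A: L=39, Policy B: L=669, Policy C: L=516. Highest is 669 (Policy B).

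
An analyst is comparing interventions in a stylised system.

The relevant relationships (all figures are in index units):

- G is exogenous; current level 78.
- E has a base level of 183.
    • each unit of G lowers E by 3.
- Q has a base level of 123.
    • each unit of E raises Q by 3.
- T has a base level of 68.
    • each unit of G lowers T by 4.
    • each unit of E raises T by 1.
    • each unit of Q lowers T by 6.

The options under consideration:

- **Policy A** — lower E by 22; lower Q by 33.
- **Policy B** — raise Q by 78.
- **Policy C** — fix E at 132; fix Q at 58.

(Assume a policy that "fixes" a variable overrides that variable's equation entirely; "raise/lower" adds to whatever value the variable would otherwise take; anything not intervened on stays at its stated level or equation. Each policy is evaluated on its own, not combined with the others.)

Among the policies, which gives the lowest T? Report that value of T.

-583

Policy A (E − 22, Q − 33):
  G = 78
  E = 183 − 3·78 (−22 from intervention) = -73
  Q = 123 + 3·(-73) (−33 from intervention) = -129
  T = 68 − 4·78 + (-73) − 6·(-129) = 457
Policy B (Q + 78):
  G = 78
  E = 183 − 3·78 = -51
  Q = 123 + 3·(-51) (+78 from intervention) = 48
  T = 68 − 4·78 + (-51) − 6·48 = -583
Policy C (E := 132, Q := 58):
  G = 78
  E = 132
  Q = 58
  T = 68 − 4·78 + 132 − 6·58 = -460
Comparing — Policy A: T=457, Policy B: T=-583, Policy C: T=-460. Lowest is -583 (Policy B).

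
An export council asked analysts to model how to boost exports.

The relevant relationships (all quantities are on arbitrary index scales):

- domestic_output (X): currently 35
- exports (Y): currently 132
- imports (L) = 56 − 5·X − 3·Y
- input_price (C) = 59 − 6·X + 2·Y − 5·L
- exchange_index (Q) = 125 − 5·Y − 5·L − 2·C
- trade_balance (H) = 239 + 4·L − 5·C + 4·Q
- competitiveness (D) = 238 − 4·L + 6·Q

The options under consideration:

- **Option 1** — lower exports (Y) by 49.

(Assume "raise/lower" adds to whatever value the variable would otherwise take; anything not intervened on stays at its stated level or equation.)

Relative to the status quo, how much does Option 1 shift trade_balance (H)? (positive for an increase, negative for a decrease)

9457

Baseline:
  X = 35
  Y = 132
  L = 56 − 5·35 − 3·132 = -515
  C = 59 − 6·35 + 2·132 − 5·(-515) = 2688
  Q = 125 − 5·132 − 5·(-515) − 2·2688 = -3336
  H = 239 + 4·(-515) − 5·2688 + 4·(-3336) = -28605
Option 1 (Y − 49):
  X = 35
  Y = 132 − 49 = 83
  L = 56 − 5·35 − 3·83 = -368
  C = 59 − 6·35 + 2·83 − 5·(-368) = 1855
  Q = 125 − 5·83 − 5·(-368) − 2·1855 = -2160
  H = 239 + 4·(-368) − 5·1855 + 4·(-2160) = -19148
Change in H: -19148 − (-28605) = 9457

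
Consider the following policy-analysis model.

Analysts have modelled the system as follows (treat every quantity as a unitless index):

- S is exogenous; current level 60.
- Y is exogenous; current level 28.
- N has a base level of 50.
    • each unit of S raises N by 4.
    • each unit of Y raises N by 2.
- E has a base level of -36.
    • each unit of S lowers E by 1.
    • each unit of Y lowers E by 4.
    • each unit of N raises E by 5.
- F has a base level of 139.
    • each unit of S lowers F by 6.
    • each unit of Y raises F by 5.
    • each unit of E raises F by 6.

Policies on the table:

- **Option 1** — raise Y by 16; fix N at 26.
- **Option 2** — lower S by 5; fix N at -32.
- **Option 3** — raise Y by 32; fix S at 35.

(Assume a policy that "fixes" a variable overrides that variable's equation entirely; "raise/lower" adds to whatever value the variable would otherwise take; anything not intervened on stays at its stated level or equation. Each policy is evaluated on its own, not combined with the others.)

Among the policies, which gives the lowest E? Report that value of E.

Option 1 (Y + 16, N := 26):
  S = 60
  Y = 28 + 16 = 44
  N = 26
  E = -36 − 60 − 4·44 + 5·26 = -142
Option 2 (S − 5, N := -32):
  S = 60 − 5 = 55
  Y = 28
  N = -32
  E = -36 − 55 − 4·28 + 5·(-32) = -363
Option 3 (Y + 32, S := 35):
  S = 35
  Y = 28 + 32 = 60
  N = 50 + 4·35 + 2·60 = 310
  E = -36 − 35 − 4·60 + 5·310 = 1239
Comparing — Option 1: E=-142, Option 2: E=-363, Option 3: E=1239. Lowest is -363 (Option 2).

-363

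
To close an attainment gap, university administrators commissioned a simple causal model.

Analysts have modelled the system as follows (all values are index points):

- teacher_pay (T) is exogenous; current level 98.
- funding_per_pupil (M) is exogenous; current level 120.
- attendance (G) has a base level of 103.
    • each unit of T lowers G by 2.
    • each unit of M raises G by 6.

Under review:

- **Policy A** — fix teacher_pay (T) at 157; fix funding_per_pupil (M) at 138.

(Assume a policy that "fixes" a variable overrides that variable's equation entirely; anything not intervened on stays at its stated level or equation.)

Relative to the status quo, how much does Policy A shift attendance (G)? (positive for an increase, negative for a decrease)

-10

Baseline:
  T = 98
  M = 120
  G = 103 − 2·98 + 6·120 = 627
Policy A (T := 157, M := 138):
  T = 157
  M = 138
  G = 103 − 2·157 + 6·138 = 617
Change in G: 617 − 627 = -10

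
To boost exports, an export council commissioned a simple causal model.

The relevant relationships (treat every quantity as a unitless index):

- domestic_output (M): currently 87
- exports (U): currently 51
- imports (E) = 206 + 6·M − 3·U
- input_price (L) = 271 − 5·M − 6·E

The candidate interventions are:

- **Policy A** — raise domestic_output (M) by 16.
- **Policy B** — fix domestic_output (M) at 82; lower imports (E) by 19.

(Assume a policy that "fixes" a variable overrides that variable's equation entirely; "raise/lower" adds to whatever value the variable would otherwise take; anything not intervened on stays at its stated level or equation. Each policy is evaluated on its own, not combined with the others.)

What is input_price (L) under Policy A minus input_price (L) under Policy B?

Policy A (M + 16):
  M = 87 + 16 = 103
  U = 51
  E = 206 + 6·103 − 3·51 = 671
  L = 271 − 5·103 − 6·671 = -4270
Policy B (M := 82, E − 19):
  M = 82
  U = 51
  E = 206 + 6·82 − 3·51 (−19 from intervention) = 526
  L = 271 − 5·82 − 6·526 = -3295
L: -4270 − (-3295) = -975

-975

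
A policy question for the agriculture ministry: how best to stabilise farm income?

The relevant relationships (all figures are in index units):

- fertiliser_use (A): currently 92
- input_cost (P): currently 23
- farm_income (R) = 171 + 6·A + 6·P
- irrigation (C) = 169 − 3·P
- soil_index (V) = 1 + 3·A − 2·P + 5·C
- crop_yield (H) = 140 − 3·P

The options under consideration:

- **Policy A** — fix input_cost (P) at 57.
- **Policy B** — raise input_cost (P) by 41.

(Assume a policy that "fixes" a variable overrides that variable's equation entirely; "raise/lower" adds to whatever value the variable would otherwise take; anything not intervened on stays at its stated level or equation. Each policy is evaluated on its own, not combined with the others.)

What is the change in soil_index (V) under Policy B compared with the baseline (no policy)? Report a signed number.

Baseline:
  A = 92
  P = 23
  C = 169 − 3·23 = 100
  V = 1 + 3·92 − 2·23 + 5·100 = 731
Policy B (P + 41):
  A = 92
  P = 23 + 41 = 64
  C = 169 − 3·64 = -23
  V = 1 + 3·92 − 2·64 + 5·(-23) = 34
Change in V: 34 − 731 = -697

-697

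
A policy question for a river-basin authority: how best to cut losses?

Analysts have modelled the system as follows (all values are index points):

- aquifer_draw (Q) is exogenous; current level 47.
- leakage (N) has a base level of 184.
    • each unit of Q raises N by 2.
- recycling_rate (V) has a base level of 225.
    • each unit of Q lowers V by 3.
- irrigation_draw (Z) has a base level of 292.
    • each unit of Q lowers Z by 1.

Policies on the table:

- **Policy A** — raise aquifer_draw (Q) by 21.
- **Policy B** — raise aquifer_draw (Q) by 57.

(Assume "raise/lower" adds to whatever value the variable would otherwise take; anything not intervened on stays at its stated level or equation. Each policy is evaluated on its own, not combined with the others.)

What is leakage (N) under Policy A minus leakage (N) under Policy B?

-72

Policy A (Q + 21):
  Q = 47 + 21 = 68
  N = 184 + 2·68 = 320
Policy B (Q + 57):
  Q = 47 + 57 = 104
  N = 184 + 2·104 = 392
N: 320 − 392 = -72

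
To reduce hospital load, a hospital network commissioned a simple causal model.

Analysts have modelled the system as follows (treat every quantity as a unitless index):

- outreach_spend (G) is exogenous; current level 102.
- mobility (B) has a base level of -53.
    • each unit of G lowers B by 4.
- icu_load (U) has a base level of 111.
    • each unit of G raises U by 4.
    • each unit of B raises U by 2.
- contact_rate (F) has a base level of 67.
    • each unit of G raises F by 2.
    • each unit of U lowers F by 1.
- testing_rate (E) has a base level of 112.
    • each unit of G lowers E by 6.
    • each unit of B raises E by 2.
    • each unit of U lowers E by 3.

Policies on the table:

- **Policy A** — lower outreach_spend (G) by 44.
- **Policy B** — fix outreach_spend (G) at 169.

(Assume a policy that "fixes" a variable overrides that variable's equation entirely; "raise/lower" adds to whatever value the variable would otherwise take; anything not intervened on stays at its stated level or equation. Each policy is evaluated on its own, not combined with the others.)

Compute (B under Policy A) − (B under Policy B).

444

Policy A (G − 44):
  G = 102 − 44 = 58
  B = -53 − 4·58 = -285
Policy B (G := 169):
  G = 169
  B = -53 − 4·169 = -729
B: -285 − (-729) = 444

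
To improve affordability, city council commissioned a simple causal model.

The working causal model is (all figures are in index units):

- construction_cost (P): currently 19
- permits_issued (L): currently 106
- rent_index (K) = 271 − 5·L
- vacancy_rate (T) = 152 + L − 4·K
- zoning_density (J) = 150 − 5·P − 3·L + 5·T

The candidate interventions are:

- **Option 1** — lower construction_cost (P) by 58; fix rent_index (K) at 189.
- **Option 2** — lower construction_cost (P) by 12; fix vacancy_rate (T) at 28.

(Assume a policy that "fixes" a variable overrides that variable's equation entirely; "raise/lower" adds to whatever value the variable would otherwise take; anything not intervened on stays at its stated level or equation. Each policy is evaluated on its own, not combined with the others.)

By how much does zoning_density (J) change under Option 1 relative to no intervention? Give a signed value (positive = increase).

Baseline:
  P = 19
  L = 106
  K = 271 − 5·106 = -259
  T = 152 + 106 − 4·(-259) = 1294
  J = 150 − 5·19 − 3·106 + 5·1294 = 6207
Option 1 (P − 58, K := 189):
  P = 19 − 58 = -39
  L = 106
  K = 189
  T = 152 + 106 − 4·189 = -498
  J = 150 − 5·(-39) − 3·106 + 5·(-498) = -2463
Change in J: -2463 − 6207 = -8670

-8670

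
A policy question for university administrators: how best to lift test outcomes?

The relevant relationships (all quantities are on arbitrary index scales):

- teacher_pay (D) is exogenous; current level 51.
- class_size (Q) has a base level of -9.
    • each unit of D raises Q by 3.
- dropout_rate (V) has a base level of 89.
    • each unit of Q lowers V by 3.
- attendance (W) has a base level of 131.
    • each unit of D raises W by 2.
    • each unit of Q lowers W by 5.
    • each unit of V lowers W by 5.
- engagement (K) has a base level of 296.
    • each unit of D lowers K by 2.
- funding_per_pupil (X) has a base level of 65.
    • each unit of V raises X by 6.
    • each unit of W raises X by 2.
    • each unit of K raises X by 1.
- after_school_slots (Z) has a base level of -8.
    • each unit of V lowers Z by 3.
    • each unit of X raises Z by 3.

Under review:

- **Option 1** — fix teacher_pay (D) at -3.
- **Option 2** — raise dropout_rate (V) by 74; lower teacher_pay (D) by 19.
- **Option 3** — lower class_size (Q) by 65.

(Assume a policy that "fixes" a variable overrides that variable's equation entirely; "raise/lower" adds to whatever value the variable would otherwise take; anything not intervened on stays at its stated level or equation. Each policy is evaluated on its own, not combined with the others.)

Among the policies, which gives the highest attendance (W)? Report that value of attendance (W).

578

Option 1 (D := -3):
  D = -3
  Q = -9 + 3·(-3) = -18
  V = 89 − 3·(-18) = 143
  W = 131 + 2·(-3) − 5·(-18) − 5·143 = -500
Option 2 (V + 74, D − 19):
  D = 51 − 19 = 32
  Q = -9 + 3·32 = 87
  V = 89 − 3·87 (+74 from intervention) = -98
  W = 131 + 2·32 − 5·87 − 5·(-98) = 250
Option 3 (Q − 65):
  D = 51
  Q = -9 + 3·51 (−65 from intervention) = 79
  V = 89 − 3·79 = -148
  W = 131 + 2·51 − 5·79 − 5·(-148) = 578
Comparing — Option 1: W=-500, Option 2: W=250, Option 3: W=578. Highest is 578 (Option 3).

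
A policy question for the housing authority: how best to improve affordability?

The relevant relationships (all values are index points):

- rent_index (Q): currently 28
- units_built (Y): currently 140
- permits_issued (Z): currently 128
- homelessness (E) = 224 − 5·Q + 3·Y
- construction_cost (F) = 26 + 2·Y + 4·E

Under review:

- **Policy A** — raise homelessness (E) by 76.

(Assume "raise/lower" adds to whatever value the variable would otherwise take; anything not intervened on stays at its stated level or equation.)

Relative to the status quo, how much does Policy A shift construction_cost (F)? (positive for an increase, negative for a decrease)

Baseline:
  Q = 28
  Y = 140
  E = 224 − 5·28 + 3·140 = 504
  F = 26 + 2·140 + 4·504 = 2322
Policy A (E + 76):
  Q = 28
  Y = 140
  E = 224 − 5·28 + 3·140 (+76 from intervention) = 580
  F = 26 + 2·140 + 4·580 = 2626
Change in F: 2626 − 2322 = 304

304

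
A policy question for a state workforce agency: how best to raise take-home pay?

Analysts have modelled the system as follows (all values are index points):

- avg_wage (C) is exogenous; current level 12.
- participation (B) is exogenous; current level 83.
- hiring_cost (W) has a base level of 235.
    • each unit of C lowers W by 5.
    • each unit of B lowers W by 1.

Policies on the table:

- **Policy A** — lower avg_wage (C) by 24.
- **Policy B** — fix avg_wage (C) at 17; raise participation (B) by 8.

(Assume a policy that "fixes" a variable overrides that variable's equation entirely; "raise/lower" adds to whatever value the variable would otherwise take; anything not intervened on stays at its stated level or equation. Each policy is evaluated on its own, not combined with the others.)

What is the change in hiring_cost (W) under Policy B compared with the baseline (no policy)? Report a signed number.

Baseline:
  C = 12
  B = 83
  W = 235 − 5·12 − 83 = 92
Policy B (C := 17, B + 8):
  C = 17
  B = 83 + 8 = 91
  W = 235 − 5·17 − 91 = 59
Change in W: 59 − 92 = -33

-33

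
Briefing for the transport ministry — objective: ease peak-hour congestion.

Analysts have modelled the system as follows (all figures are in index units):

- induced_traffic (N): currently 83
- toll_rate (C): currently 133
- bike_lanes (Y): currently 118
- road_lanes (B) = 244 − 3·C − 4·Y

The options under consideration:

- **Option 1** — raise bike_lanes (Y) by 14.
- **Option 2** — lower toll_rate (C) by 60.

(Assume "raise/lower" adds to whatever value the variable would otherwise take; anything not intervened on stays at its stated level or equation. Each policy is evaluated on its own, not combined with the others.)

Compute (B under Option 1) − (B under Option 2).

-236

Option 1 (Y + 14):
  C = 133
  Y = 118 + 14 = 132
  B = 244 − 3·133 − 4·132 = -683
Option 2 (C − 60):
  C = 133 − 60 = 73
  Y = 118
  B = 244 − 3·73 − 4·118 = -447
B: -683 − (-447) = -236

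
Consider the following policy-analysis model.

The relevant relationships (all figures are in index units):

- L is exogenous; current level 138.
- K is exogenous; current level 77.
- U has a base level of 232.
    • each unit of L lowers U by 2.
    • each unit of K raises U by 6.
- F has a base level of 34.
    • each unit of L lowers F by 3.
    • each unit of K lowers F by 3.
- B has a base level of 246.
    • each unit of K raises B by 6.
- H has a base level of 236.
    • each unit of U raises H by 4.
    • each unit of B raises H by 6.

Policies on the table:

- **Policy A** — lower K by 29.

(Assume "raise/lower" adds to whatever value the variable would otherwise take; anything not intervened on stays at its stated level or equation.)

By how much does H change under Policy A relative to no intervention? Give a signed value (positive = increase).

Baseline:
  L = 138
  K = 77
  U = 232 − 2·138 + 6·77 = 418
  B = 246 + 6·77 = 708
  H = 236 + 4·418 + 6·708 = 6156
Policy A (K − 29):
  L = 138
  K = 77 − 29 = 48
  U = 232 − 2·138 + 6·48 = 244
  B = 246 + 6·48 = 534
  H = 236 + 4·244 + 6·534 = 4416
Change in H: 4416 − 6156 = -1740

-1740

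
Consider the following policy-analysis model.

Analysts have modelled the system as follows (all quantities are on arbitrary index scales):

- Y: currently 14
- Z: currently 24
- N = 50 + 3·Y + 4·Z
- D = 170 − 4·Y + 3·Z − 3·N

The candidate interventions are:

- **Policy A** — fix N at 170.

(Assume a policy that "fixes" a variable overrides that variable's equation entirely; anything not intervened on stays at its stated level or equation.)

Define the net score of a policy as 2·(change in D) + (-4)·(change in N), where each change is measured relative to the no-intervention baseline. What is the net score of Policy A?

180

Baseline:
  Y = 14
  Z = 24
  N = 50 + 3·14 + 4·24 = 188
  D = 170 − 4·14 + 3·24 − 3·188 = -378
Policy A (N := 170):
  Y = 14
  Z = 24
  N = 170
  D = 170 − 4·14 + 3·24 − 3·170 = -324
ΔD = -324 − (-378) = 54; ΔN = 170 − 188 = -18
Score = 2·54 + (-4)·(-18) = 180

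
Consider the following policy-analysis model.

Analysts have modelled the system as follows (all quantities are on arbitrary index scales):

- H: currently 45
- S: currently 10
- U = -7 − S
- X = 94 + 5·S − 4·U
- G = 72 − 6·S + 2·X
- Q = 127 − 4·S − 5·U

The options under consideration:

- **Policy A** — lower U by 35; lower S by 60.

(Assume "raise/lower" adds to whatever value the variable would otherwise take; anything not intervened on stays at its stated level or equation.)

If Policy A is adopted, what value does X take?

-188

Policy A (U − 35, S − 60):
  S = 10 − 60 = -50
  U = -7 − (-50) (−35 from intervention) = 8
  X = 94 + 5·(-50) − 4·8 = -188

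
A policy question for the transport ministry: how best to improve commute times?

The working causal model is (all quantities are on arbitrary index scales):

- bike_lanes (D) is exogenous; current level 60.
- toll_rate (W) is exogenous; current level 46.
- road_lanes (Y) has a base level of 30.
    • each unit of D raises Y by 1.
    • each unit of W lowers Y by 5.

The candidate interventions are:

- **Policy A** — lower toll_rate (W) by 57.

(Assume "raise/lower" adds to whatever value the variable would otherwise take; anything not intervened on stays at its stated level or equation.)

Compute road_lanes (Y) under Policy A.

Policy A (W − 57):
  D = 60
  W = 46 − 57 = -11
  Y = 30 + 60 − 5·(-11) = 145

145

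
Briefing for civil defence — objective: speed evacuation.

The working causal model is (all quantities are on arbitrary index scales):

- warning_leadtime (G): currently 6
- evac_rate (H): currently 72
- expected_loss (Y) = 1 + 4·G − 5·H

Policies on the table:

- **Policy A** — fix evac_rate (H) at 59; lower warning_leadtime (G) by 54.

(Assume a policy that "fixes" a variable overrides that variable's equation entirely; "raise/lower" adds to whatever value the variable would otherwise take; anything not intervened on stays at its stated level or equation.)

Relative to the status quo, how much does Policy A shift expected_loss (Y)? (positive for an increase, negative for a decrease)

Baseline:
  G = 6
  H = 72
  Y = 1 + 4·6 − 5·72 = -335
Policy A (H := 59, G − 54):
  G = 6 − 54 = -48
  H = 59
  Y = 1 + 4·(-48) − 5·59 = -486
Change in Y: -486 − (-335) = -151

-151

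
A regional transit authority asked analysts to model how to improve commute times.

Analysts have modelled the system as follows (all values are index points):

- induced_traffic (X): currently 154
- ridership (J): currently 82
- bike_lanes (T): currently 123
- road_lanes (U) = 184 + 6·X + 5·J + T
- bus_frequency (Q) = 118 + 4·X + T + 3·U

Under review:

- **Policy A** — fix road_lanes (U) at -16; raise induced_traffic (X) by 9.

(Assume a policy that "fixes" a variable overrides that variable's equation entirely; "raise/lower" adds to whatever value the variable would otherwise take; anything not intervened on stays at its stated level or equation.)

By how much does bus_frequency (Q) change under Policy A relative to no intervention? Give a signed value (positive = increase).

Baseline:
  X = 154
  J = 82
  T = 123
  U = 184 + 6·154 + 5·82 + 123 = 1641
  Q = 118 + 4·154 + 123 + 3·1641 = 5780
Policy A (U := -16, X + 9):
  X = 154 + 9 = 163
  J = 82
  T = 123
  U = -16
  Q = 118 + 4·163 + 123 + 3·(-16) = 845
Change in Q: 845 − 5780 = -4935

-4935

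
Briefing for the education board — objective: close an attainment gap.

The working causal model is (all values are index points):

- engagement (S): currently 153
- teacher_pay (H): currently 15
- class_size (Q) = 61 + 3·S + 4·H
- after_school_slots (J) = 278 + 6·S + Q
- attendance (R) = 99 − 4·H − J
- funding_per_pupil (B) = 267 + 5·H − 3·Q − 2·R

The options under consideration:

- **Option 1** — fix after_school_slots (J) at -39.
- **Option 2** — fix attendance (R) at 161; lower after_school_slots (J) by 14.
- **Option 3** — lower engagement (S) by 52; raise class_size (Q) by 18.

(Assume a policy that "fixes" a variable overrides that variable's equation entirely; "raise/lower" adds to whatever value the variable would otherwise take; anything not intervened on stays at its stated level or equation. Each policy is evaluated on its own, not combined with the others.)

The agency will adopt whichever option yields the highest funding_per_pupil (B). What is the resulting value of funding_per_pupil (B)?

Option 1 (J := -39):
  S = 153
  H = 15
  Q = 61 + 3·153 + 4·15 = 580
  J = -39
  R = 99 − 4·15 − (-39) = 78
  B = 267 + 5·15 − 3·580 − 2·78 = -1554
Option 2 (R := 161, J − 14):
  S = 153
  H = 15
  Q = 61 + 3·153 + 4·15 = 580
  J = 278 + 6·153 + 580 (−14 from intervention) = 1762
  R = 161
  B = 267 + 5·15 − 3·580 − 2·161 = -1720
Option 3 (S − 52, Q + 18):
  S = 153 − 52 = 101
  H = 15
  Q = 61 + 3·101 + 4·15 (+18 from intervention) = 442
  J = 278 + 6·101 + 442 = 1326
  R = 99 − 4·15 − 1326 = -1287
  B = 267 + 5·15 − 3·442 − 2·(-1287) = 1590
Comparing — Option 1: B=-1554, Option 2: B=-1720, Option 3: B=1590. Highest is 1590 (Option 3).

1590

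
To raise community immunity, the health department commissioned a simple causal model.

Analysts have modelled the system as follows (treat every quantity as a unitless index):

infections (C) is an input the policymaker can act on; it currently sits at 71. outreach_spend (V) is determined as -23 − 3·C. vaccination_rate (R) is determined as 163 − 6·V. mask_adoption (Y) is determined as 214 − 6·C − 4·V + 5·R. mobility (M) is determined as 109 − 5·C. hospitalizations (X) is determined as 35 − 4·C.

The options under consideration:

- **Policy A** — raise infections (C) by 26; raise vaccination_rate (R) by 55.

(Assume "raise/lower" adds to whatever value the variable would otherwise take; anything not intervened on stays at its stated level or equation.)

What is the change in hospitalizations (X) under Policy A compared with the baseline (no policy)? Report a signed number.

Baseline:
  C = 71
  X = 35 − 4·71 = -249
Policy A (C + 26, R + 55):
  C = 71 + 26 = 97
  X = 35 − 4·97 = -353
Change in X: -353 − (-249) = -104

-104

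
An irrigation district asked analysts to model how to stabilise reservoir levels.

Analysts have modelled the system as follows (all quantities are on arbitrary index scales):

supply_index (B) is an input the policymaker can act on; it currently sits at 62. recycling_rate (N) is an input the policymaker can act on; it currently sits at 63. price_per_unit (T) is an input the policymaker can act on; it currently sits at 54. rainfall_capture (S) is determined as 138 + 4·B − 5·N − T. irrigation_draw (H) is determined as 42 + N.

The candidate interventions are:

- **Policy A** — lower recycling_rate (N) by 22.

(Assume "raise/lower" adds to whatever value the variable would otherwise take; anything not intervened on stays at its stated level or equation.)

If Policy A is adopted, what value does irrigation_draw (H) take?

Policy A (N − 22):
  N = 63 − 22 = 41
  H = 42 + 41 = 83

83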